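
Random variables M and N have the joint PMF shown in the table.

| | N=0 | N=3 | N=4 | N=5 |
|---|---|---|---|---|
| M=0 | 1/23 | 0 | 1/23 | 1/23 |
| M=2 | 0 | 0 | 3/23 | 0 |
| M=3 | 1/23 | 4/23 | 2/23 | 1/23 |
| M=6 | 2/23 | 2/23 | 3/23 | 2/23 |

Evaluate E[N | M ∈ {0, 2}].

7/2

P(M ∈ {0, 2}) = 6/23.
Σ N·P over the event = 0·(1/23) + 4·(1/23) + 5·(1/23) + 4·(3/23) = 21/23.
E[N | M ∈ {0, 2}] = (21/23) / (6/23) = 7/2.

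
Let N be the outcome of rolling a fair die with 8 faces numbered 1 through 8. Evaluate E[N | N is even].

Given N is even, N is equally likely to be any of {2, 4, 6, 8}.
E[N | N is even] = (2 + 4 + 6 + 8) / 4 = 5.

5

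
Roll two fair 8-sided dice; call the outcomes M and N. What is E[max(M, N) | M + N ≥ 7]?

P(M + N ≥ 7) = 49/64.
Summing max(M,N)·P(x,y) over outcomes with M + N ≥ 7 gives 81/16.
E[max(M, N) | M + N ≥ 7] = (81/16) / (49/64) = 324/49.

324/49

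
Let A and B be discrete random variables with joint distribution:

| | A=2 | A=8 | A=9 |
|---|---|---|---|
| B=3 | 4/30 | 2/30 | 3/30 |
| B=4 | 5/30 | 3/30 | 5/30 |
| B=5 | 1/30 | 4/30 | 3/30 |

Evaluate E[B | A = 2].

P(A = 2) = 1/3.
Summing B·P(A=x,B=y) over the conditioning event gives 37/30.
E[B | A = 2] = (37/30) / (1/3) = 37/10.

37/10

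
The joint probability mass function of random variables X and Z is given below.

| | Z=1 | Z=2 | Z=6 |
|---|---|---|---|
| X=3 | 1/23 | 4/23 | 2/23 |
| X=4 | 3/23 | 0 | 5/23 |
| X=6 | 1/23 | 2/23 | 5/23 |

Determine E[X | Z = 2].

4

P(Z = 2) = 6/23.
Σ X·P over the event = 3·(4/23) + 6·(2/23) = 24/23.
E[X | Z = 2] = (24/23) / (6/23) = 4.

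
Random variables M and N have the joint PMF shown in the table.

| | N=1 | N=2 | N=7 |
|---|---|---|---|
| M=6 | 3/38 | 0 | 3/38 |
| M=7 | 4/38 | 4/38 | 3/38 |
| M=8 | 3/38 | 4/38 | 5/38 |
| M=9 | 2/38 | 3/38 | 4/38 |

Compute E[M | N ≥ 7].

23/3

P(N ≥ 7) = 15/38.
Σ M·P over the event = 6·(3/38) + 7·(3/38) + 8·(5/38) + 9·(4/38) = 115/38.
E[M | N ≥ 7] = (115/38) / (15/38) = 23/3.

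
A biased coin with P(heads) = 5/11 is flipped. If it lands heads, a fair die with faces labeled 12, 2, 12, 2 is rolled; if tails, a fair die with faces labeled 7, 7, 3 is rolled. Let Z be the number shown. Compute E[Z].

E[Z | heads] = (12+2+12+2)/4 = 7.
E[Z | tails] = (7+7+3)/3 = 17/3.
By the law of total expectation,
E[Z] = (5/11)·(7) + (6/11)·(17/3) = 69/11.

69/11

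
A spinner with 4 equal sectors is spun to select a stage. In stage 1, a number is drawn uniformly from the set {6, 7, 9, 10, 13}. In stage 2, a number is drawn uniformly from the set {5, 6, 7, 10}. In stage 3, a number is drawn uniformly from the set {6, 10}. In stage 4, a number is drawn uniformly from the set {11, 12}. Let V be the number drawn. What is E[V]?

71/8

E[V | stage 1] = (6+7+9+10+13)/5 = 9.
E[V | stage 2] = (5+6+7+10)/4 = 7.
E[V | stage 3] = (6+10)/2 = 8.
E[V | stage 4] = (11+12)/2 = 23/2.
By the law of total expectation,
E[V] = (1/4)·(9) + (1/4)·(7) + (1/4)·(8) + (1/4)·(23/2) = 71/8.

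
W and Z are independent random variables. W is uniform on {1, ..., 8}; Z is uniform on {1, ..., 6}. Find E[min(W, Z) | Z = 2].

Outcomes with Z = 2: (1,2), (2,2), (3,2), (4,2), (5,2), (6,2), (7,2), (8,2), each with probability 1/48.
E[min(W, Z) | Z = 2] = (1 + 2 + 2 + 2 + 2 + 2 + 2 + 2) / 8 = 15/8.

15/8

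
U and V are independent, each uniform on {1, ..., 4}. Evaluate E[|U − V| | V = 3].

P(V = 3) = 1/4.
Summing |U−V|·P(x,y) over outcomes with V = 3 gives 1/4.
E[|U − V| | V = 3] = (1/4) / (1/4) = 1.

1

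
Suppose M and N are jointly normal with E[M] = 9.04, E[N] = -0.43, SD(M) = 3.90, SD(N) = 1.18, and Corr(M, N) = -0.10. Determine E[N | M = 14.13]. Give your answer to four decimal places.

For a bivariate normal, E[N | M=x] = μ_N + ρ·(σ_N/σ_M)·(x − μ_M).
E[N | M=14.13] = -0.43 + (-0.10)·(1.18/3.90)·(14.13 − (9.04)) = -0.43 + (-0.030256)·(5.09) = -0.5840.

-0.5840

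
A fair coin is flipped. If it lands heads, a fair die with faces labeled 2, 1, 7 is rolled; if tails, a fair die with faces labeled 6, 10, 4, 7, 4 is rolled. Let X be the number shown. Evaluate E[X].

143/30

E[X | heads] = (2+1+7)/3 = 10/3.
E[X | tails] = (6+10+4+7+4)/5 = 31/5.
By the law of total expectation,
E[X] = (1/2)·(10/3) + (1/2)·(31/5) = 143/30.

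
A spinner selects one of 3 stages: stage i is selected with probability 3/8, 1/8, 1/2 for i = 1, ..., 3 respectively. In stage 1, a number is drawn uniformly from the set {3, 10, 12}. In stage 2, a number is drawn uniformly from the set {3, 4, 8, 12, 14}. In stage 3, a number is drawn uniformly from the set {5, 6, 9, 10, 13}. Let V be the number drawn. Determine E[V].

169/20

E[V | stage 1] = (3+10+12)/3 = 25/3.
E[V | stage 2] = (3+4+8+12+14)/5 = 41/5.
E[V | stage 3] = (5+6+9+10+13)/5 = 43/5.
By the law of total expectation,
E[V] = (3/8)·(25/3) + (1/8)·(41/5) + (1/2)·(43/5) = 169/20.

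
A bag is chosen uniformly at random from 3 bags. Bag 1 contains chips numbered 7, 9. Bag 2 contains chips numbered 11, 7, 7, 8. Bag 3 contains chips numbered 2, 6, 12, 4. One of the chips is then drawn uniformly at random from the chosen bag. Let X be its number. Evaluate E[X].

E[X | bag 1] = (7+9)/2 = 8.
E[X | bag 2] = (11+7+7+8)/4 = 33/4.
E[X | bag 3] = (2+6+12+4)/4 = 6.
E[X] = (1/3)·(8) + (1/3)·(33/4) + (1/3)·(6) = 89/12.

89/12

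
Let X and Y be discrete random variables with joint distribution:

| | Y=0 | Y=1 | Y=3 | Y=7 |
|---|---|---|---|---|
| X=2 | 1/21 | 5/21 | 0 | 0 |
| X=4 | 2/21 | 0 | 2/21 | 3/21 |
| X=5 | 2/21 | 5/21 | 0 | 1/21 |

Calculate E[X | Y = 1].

7/2

P(Y = 1) = 10/21.
Σ X·P over the event = 2·(5/21) + 5·(5/21) = 5/3.
E[X | Y = 1] = (5/3) / (10/21) = 7/2.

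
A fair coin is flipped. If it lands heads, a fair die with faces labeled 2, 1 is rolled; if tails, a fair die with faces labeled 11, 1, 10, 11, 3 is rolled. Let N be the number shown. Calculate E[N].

87/20

E[N | heads] = (2+1)/2 = 3/2.
E[N | tails] = (11+1+10+11+3)/5 = 36/5.
E[N] = (1/2)·(3/2) + (1/2)·(36/5) = 87/20.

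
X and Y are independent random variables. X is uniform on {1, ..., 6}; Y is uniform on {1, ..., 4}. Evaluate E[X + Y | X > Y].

47/7

P(X > Y) = 7/12.
Summing (X+Y)·P(x,y) over outcomes with X > Y gives 47/12.
E[X + Y | X > Y] = (47/12) / (7/12) = 47/7.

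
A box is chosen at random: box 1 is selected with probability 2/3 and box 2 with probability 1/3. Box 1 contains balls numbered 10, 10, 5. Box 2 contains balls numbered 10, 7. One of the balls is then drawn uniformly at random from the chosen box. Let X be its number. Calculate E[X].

151/18

E[X | box 1] = (10+10+5)/3 = 25/3.
E[X | box 2] = (10+7)/2 = 17/2.
By the law of total expectation,
E[X] = (2/3)·(25/3) + (1/3)·(17/2) = 151/18.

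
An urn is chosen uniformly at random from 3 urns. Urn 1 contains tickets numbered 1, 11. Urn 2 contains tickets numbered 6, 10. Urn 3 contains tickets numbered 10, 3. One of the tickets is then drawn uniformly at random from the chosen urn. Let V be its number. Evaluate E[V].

E[V | urn 1] = (1+11)/2 = 6.
E[V | urn 2] = (6+10)/2 = 8.
E[V | urn 3] = (10+3)/2 = 13/2.
By the law of total expectation,
E[V] = (1/3)·(6) + (1/3)·(8) + (1/3)·(13/2) = 41/6.

41/6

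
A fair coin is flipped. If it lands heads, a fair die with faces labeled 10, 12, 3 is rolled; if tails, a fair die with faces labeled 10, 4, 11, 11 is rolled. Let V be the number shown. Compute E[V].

E[V | heads] = (10+12+3)/3 = 25/3.
E[V | tails] = (10+4+11+11)/4 = 9.
E[V] = (1/2)·(25/3) + (1/2)·(9) = 26/3.

26/3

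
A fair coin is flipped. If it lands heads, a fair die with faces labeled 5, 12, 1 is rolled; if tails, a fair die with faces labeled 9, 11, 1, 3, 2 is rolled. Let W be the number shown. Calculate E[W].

28/5

E[W | heads] = (5+12+1)/3 = 6.
E[W | tails] = (9+11+1+3+2)/5 = 26/5.
E[W] = (1/2)·(6) + (1/2)·(26/5) = 28/5.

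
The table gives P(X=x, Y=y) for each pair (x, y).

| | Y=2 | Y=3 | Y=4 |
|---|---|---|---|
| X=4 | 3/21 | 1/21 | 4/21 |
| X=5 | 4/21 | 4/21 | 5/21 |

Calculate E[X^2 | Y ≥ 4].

21

P(Y ≥ 4) = 3/7.
Σ X^2·P over the event = 16·(4/21) + 25·(5/21) = 9.
E[X^2 | Y ≥ 4] = (9) / (3/7) = 21.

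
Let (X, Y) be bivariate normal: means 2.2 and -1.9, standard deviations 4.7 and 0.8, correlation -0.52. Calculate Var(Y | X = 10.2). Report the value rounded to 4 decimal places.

For a bivariate normal, Var(Y | X=x) = σ_Y²(1 − ρ²).
Var(Y | X=10.2) = (0.8)²·(1 − (-0.52)²) = 0.64·0.7296 = 0.4669.

0.4669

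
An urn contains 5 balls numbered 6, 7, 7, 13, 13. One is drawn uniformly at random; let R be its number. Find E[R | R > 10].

13

P(R > 10) = 2/5.
Σ over the event: 13·2/5 = 26/5.
E[R | R > 10] = (26/5) / (2/5) = 13.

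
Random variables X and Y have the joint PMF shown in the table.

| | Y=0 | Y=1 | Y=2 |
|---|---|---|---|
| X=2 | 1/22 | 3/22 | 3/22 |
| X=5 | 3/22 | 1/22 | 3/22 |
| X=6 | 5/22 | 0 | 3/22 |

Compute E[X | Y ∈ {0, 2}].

43/9

P(Y ∈ {0, 2}) = 9/11.
Σ X·P over the event = 2·(1/22) + 2·(3/22) + 5·(3/22) + 5·(3/22) + 6·(5/22) + 6·(3/22) = 43/11.
E[X | Y ∈ {0, 2}] = (43/11) / (9/11) = 43/9.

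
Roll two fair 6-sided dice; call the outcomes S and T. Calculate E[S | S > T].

14/3

P(S > T) = 5/12.
Summing S·P(x,y) over outcomes with S > T gives 35/18.
E[S | S > T] = (35/18) / (5/12) = 14/3.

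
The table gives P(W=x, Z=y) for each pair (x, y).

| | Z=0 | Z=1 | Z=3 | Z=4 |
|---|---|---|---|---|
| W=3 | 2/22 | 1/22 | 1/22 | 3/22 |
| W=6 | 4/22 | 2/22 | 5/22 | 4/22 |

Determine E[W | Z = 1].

P(Z = 1) = 3/22.
Σ W·P over the event = 3·(1/22) + 6·(2/22) = 15/22.
E[W | Z = 1] = (15/22) / (3/22) = 5.

5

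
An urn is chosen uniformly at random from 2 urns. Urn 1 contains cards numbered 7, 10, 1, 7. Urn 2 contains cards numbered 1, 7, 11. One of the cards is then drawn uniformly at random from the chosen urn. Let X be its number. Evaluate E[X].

151/24

E[X | urn 1] = (7+10+1+7)/4 = 25/4.
E[X | urn 2] = (1+7+11)/3 = 19/3.
E[X] = (1/2)·(25/4) + (1/2)·(19/3) = 151/24.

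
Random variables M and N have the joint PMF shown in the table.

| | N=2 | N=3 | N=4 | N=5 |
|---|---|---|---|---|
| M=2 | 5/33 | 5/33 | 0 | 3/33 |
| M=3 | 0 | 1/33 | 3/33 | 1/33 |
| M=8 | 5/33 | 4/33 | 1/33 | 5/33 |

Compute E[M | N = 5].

P(N = 5) = 3/11.
Σ M·P over the event = 2·(3/33) + 3·(1/33) + 8·(5/33) = 49/33.
E[M | N = 5] = (49/33) / (3/11) = 49/9.

49/9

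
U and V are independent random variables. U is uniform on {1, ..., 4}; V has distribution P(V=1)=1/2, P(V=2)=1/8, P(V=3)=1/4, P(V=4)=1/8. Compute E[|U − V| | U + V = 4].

P(U + V = 4) = 7/32.
Summing |U−V|·P(x,y) over outcomes with U + V = 4 gives 3/8.
E[|U − V| | U + V = 4] = (3/8) / (7/32) = 12/7.

12/7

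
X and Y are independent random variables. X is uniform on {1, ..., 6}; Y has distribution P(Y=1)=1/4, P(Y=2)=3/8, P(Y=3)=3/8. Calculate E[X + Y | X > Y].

200/31

P(X > Y) = 31/48.
Summing (X+Y)·P(x,y) over outcomes with X > Y gives 25/6.
E[X + Y | X > Y] = (25/6) / (31/48) = 200/31.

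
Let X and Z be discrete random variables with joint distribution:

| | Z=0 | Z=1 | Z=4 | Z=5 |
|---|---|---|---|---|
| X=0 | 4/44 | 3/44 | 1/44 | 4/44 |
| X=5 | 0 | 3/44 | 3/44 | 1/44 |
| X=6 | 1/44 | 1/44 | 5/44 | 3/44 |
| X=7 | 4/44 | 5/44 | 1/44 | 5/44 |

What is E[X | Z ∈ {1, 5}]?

114/25

P(Z ∈ {1, 5}) = 25/44.
Σ X·P over the event = 0·(3/44) + 0·(4/44) + 5·(3/44) + 5·(1/44) + 6·(1/44) + 6·(3/44) + 7·(5/44) + 7·(5/44) = 57/22.
E[X | Z ∈ {1, 5}] = (57/22) / (25/44) = 114/25.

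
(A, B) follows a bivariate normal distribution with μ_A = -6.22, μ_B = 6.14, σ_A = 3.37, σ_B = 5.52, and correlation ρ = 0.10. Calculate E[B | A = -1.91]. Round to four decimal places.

6.8460

The regression of B on A has slope ρ·σ_B/σ_A and passes through (μ_A, μ_B).
E[B | A=-1.91] = 6.14 + (0.10)·(5.52/3.37)·(-1.91 − (-6.22)) = 6.14 + (0.1638)·(4.31) = 6.8460.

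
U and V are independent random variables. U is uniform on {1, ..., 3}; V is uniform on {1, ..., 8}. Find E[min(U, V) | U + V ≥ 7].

13/6

P(U + V ≥ 7) = 1/2.
Summing min(U,V)·P(x,y) over outcomes with U + V ≥ 7 gives 13/12.
E[min(U, V) | U + V ≥ 7] = (13/12) / (1/2) = 13/6.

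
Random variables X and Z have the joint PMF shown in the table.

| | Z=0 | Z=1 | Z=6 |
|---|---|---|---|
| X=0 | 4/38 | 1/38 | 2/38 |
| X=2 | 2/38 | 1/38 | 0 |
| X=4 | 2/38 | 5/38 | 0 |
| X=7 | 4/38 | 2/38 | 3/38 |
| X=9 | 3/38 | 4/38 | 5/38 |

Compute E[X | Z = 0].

P(Z = 0) = 15/38.
Σ X·P over the event = 0·(4/38) + 2·(2/38) + 4·(2/38) + 7·(4/38) + 9·(3/38) = 67/38.
E[X | Z = 0] = (67/38) / (15/38) = 67/15.

67/15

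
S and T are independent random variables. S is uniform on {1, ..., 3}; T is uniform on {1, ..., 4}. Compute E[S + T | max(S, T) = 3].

24/5

Outcomes with max(S, T) = 3: (1,3), (2,3), (3,1), (3,2), (3,3), each with probability 1/12.
E[S + T | max(S, T) = 3] = (4 + 5 + 4 + 5 + 6) / 5 = 24/5.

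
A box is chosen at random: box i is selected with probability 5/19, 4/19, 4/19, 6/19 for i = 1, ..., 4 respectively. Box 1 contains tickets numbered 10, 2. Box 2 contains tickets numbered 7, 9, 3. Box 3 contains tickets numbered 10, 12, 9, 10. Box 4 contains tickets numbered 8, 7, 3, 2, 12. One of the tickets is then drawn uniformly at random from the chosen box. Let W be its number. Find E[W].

E[W | box 1] = (10+2)/2 = 6.
E[W | box 2] = (7+9+3)/3 = 19/3.
E[W | box 3] = (10+12+9+10)/4 = 41/4.
E[W | box 4] = (8+7+3+2+12)/5 = 32/5.
By the law of total expectation,
E[W] = (5/19)·(6) + (4/19)·(19/3) + (4/19)·(41/4) + (6/19)·(32/5) = 2021/285.

2021/285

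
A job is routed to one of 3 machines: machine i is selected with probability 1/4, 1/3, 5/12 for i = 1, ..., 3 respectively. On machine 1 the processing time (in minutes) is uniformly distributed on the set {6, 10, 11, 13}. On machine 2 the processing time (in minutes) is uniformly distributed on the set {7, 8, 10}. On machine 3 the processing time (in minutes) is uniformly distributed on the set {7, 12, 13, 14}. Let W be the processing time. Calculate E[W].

E[W | machine 1] = (6+10+11+13)/4 = 10.
E[W | machine 2] = (7+8+10)/3 = 25/3.
E[W | machine 3] = (7+12+13+14)/4 = 23/2.
E[W] = (1/4)·(10) + (1/3)·(25/3) + (5/12)·(23/2) = 725/72.

725/72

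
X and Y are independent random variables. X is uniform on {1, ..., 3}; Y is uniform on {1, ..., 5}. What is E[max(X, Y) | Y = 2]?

7/3

Outcomes with Y = 2: (1,2), (2,2), (3,2), each with probability 1/15.
E[max(X, Y) | Y = 2] = (2 + 2 + 3) / 3 = 7/3.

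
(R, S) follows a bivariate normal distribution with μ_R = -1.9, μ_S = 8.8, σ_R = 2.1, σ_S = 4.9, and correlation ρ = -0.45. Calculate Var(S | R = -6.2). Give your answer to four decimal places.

19.1480

For a bivariate normal, Var(S | R=x) = σ_S²(1 − ρ²).
Var(S | R=-6.2) = (4.9)²·(1 − (-0.45)²) = 24.01·0.7975 = 19.1480.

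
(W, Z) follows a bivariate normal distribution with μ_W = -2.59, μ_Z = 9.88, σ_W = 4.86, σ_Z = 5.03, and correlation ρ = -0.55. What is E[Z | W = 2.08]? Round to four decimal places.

7.2217

The regression of Z on W has slope ρ·σ_Z/σ_W and passes through (μ_W, μ_Z).
E[Z | W=2.08] = 9.88 + (-0.55)·(5.03/4.86)·(2.08 − (-2.59)) = 9.88 + (-0.569239)·(4.67) = 7.2217.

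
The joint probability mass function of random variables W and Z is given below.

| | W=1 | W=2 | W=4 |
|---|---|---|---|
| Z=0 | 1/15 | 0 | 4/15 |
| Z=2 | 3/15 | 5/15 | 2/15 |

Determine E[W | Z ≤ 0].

17/5

P(Z ≤ 0) = 1/3.
Summing W·P(W=x,Z=y) over the conditioning event gives 17/15.
E[W | Z ≤ 0] = (17/15) / (1/3) = 17/5.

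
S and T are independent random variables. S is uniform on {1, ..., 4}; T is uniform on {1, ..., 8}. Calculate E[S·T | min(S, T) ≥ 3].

P(min(S, T) ≥ 3) = 3/8.
Summing ST·P(x,y) over outcomes with min(S, T) ≥ 3 gives 231/32.
E[S·T | min(S, T) ≥ 3] = (231/32) / (3/8) = 77/4.

77/4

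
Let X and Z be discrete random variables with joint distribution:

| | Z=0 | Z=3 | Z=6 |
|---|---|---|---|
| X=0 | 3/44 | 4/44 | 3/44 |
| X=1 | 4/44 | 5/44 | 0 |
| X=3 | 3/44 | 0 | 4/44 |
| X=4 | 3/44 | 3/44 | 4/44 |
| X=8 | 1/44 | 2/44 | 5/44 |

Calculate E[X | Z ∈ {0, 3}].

P(Z ∈ {0, 3}) = 7/11.
Summing X·P(X=x,Z=y) over the conditioning event gives 3/2.
E[X | Z ∈ {0, 3}] = (3/2) / (7/11) = 33/14.

33/14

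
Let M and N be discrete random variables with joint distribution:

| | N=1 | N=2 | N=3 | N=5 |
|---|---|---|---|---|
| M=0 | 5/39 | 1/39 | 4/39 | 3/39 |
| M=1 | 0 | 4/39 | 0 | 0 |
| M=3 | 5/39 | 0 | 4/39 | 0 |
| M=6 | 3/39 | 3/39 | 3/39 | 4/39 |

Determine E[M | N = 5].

P(N = 5) = 7/39.
Σ M·P over the event = 0·(3/39) + 6·(4/39) = 8/13.
E[M | N = 5] = (8/13) / (7/39) = 24/7.

24/7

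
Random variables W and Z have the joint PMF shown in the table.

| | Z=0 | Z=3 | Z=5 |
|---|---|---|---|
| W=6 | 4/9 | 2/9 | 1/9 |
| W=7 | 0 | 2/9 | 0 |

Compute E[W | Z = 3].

P(Z = 3) = 4/9.
Σ W·P over the event = 6·(2/9) + 7·(2/9) = 26/9.
E[W | Z = 3] = (26/9) / (4/9) = 13/2.

13/2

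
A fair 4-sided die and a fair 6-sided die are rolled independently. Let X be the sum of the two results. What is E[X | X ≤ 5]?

P(X ≤ 5) = 5/12.
Σ over the event: 2·1/24 + 3·1/12 + 4·1/8 + 5·1/6 = 5/3.
E[X | X ≤ 5] = (5/3) / (5/12) = 4.

4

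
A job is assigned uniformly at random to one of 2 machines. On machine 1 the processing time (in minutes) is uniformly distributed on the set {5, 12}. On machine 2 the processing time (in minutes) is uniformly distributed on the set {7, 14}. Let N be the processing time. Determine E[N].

E[N | machine 1] = (5+12)/2 = 17/2.
E[N | machine 2] = (7+14)/2 = 21/2.
E[N] = (1/2)·(17/2) + (1/2)·(21/2) = 19/2.

19/2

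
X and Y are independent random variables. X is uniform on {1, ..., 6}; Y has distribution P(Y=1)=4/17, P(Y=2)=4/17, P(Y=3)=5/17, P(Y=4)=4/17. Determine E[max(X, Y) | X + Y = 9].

P(X + Y = 9) = 3/34.
Summing max(X,Y)·P(x,y) over outcomes with X + Y = 9 gives 25/51.
E[max(X, Y) | X + Y = 9] = (25/51) / (3/34) = 50/9.

50/9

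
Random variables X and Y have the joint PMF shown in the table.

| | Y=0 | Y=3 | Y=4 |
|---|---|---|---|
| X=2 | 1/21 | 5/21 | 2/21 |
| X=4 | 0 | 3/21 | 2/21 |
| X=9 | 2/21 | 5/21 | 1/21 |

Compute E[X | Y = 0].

20/3

P(Y = 0) = 1/7.
Σ X·P over the event = 2·(1/21) + 9·(2/21) = 20/21.
E[X | Y = 0] = (20/21) / (1/7) = 20/3.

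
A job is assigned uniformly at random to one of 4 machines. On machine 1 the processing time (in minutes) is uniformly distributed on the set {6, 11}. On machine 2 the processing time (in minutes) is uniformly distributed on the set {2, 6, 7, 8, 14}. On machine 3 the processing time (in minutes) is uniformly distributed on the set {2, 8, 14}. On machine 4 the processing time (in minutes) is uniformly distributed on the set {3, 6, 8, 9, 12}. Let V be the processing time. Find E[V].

63/8

E[V | machine 1] = (6+11)/2 = 17/2.
E[V | machine 2] = (2+6+7+8+14)/5 = 37/5.
E[V | machine 3] = (2+8+14)/3 = 8.
E[V | machine 4] = (3+6+8+9+12)/5 = 38/5.
E[V] = (1/4)·(17/2) + (1/4)·(37/5) + (1/4)·(8) + (1/4)·(38/5) = 63/8.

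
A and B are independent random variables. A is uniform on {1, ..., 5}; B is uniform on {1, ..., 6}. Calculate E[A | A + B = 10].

Outcomes with A + B = 10: (4,6), (5,5), each with probability 1/30.
E[A | A + B = 10] = (4 + 5) / 2 = 9/2.

9/2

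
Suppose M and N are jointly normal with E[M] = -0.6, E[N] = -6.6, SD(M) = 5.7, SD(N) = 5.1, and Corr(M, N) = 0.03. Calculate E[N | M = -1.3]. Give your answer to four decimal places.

-6.6188

E[N | M=x] = μ_N + ρ(σ_N/σ_M)(x − μ_M) for jointly normal variables.
E[N | M=-1.3] = -6.6 + (0.03)·(5.1/5.7)·(-1.3 − (-0.6)) = -6.6 + (0.026842)·(-0.7) = -6.6188.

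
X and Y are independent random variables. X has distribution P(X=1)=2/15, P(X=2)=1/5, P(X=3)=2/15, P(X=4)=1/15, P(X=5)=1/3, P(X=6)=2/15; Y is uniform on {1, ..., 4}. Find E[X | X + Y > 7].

P(X + Y > 7) = 17/60.
Summing X·P(x,y) over outcomes with X + Y > 7 gives 3/2.
E[X | X + Y > 7] = (3/2) / (17/60) = 90/17.

90/17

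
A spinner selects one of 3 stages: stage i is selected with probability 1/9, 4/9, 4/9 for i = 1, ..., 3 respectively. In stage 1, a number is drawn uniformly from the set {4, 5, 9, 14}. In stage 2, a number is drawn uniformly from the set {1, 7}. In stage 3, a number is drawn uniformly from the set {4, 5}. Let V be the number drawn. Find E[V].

14/3

E[V | stage 1] = (4+5+9+14)/4 = 8.
E[V | stage 2] = (1+7)/2 = 4.
E[V | stage 3] = (4+5)/2 = 9/2.
By the law of total expectation,
E[V] = (1/9)·(8) + (4/9)·(4) + (4/9)·(9/2) = 14/3.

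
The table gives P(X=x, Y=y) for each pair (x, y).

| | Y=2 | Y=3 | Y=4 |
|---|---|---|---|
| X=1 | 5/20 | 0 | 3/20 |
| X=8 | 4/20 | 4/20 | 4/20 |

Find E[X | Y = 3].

8

P(Y = 3) = 1/5.
Σ X·P over the event = 8·(4/20) = 8/5.
E[X | Y = 3] = (8/5) / (1/5) = 8.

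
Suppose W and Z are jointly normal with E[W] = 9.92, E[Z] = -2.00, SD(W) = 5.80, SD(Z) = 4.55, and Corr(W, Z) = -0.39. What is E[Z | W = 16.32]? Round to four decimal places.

For a bivariate normal, E[Z | W=x] = μ_Z + ρ·(σ_Z/σ_W)·(x − μ_W).
E[Z | W=16.32] = -2.00 + (-0.39)·(4.55/5.80)·(16.32 − (9.92)) = -2.00 + (-0.30595)·(6.4) = -3.9581.

-3.9581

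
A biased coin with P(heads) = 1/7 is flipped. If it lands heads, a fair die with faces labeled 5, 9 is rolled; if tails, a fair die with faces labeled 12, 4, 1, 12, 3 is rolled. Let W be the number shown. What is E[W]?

227/35

E[W | heads] = (5+9)/2 = 7.
E[W | tails] = (12+4+1+12+3)/5 = 32/5.
E[W] = (1/7)·(7) + (6/7)·(32/5) = 227/35.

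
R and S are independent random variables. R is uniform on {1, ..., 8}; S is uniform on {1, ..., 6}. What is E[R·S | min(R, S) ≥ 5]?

143/4

P(min(R, S) ≥ 5) = 1/6.
Summing RS·P(x,y) over outcomes with min(R, S) ≥ 5 gives 143/24.
E[R·S | min(R, S) ≥ 5] = (143/24) / (1/6) = 143/4.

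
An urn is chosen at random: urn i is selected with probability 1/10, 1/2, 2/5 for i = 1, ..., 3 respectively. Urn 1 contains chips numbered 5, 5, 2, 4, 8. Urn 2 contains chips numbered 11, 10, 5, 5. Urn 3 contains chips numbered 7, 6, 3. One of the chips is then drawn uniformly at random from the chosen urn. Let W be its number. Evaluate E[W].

E[W | urn 1] = (5+5+2+4+8)/5 = 24/5.
E[W | urn 2] = (11+10+5+5)/4 = 31/4.
E[W | urn 3] = (7+6+3)/3 = 16/3.
By the law of total expectation,
E[W] = (1/10)·(24/5) + (1/2)·(31/4) + (2/5)·(16/3) = 3893/600.

3893/600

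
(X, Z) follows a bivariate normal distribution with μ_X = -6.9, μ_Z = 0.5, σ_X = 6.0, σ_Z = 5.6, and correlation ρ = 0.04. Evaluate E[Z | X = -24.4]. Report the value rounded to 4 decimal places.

For a bivariate normal, E[Z | X=x] = μ_Z + ρ·(σ_Z/σ_X)·(x − μ_X).
E[Z | X=-24.4] = 0.5 + (0.04)·(5.6/6.0)·(-24.4 − (-6.9)) = 0.5 + (0.037333)·(-17.5) = -0.1533.

-0.1533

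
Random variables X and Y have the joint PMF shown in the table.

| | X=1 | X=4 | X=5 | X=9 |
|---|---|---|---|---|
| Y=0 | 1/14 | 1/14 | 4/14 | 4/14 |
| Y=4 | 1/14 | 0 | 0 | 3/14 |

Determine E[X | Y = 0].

61/10

P(Y = 0) = 5/7.
Summing X·P(X=x,Y=y) over the conditioning event gives 61/14.
E[X | Y = 0] = (61/14) / (5/7) = 61/10.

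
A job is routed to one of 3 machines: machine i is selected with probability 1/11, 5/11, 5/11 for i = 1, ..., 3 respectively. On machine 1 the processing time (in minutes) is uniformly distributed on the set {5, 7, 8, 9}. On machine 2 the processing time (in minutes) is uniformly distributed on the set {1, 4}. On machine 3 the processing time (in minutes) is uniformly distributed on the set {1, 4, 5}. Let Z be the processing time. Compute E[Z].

437/132

E[Z | machine 1] = (5+7+8+9)/4 = 29/4.
E[Z | machine 2] = (1+4)/2 = 5/2.
E[Z | machine 3] = (1+4+5)/3 = 10/3.
E[Z] = (1/11)·(29/4) + (5/11)·(5/2) + (5/11)·(10/3) = 437/132.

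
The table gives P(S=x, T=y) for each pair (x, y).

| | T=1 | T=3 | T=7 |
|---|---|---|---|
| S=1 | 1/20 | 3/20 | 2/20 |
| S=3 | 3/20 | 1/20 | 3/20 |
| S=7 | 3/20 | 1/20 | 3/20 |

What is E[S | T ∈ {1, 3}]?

11/3

P(T ∈ {1, 3}) = 3/5.
Σ S·P over the event = 1·(1/20) + 1·(3/20) + 3·(3/20) + 3·(1/20) + 7·(3/20) + 7·(1/20) = 11/5.
E[S | T ∈ {1, 3}] = (11/5) / (3/5) = 11/3.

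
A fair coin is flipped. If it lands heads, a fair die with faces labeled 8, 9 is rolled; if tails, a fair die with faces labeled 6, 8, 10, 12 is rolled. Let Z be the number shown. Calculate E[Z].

35/4

E[Z | heads] = (8+9)/2 = 17/2.
E[Z | tails] = (6+8+10+12)/4 = 9.
By the law of total expectation,
E[Z] = (1/2)·(17/2) + (1/2)·(9) = 35/4.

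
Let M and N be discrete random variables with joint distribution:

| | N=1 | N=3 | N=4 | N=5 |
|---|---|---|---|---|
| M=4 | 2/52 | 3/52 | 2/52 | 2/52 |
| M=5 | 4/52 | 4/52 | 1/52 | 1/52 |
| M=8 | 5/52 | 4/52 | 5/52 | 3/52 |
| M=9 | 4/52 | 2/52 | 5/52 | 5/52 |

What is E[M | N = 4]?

P(N = 4) = 1/4.
Σ M·P over the event = 4·(2/52) + 5·(1/52) + 8·(5/52) + 9·(5/52) = 49/26.
E[M | N = 4] = (49/26) / (1/4) = 98/13.

98/13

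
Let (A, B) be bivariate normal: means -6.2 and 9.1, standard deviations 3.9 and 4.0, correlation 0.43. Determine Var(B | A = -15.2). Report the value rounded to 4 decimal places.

13.0416

For a bivariate normal, Var(B | A=x) = σ_B²(1 − ρ²).
Var(B | A=-15.2) = (4.0)²·(1 − (0.43)²) = 16·0.8151 = 13.0416.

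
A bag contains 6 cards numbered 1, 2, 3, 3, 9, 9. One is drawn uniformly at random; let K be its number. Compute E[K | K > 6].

9

P(K > 6) = 1/3.
Σ over the event: 9·1/3 = 3.
E[K | K > 6] = (3) / (1/3) = 9.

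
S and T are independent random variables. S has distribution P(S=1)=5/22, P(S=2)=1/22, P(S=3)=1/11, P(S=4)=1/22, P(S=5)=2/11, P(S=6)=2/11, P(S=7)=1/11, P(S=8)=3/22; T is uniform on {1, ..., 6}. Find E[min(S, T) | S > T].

P(S > T) = 37/66.
Summing min(S,T)·P(x,y) over outcomes with S > T gives 109/66.
E[min(S, T) | S > T] = (109/66) / (37/66) = 109/37.

109/37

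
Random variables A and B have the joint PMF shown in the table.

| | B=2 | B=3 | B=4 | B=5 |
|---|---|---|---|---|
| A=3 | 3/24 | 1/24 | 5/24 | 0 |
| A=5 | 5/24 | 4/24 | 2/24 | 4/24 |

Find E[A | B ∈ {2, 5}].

P(B ∈ {2, 5}) = 1/2.
Σ A·P over the event = 3·(3/24) + 5·(5/24) + 5·(4/24) = 9/4.
E[A | B ∈ {2, 5}] = (9/4) / (1/2) = 9/2.

9/2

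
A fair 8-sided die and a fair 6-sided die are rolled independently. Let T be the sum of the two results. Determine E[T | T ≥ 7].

314/33

P(T ≥ 7) = 11/16.
Σ over the event: 7·1/8 + 8·1/8 + 9·1/8 + 10·5/48 + 11·1/12 + 12·1/16 + 13·1/24 + 14·1/48 = 157/24.
E[T | T ≥ 7] = (157/24) / (11/16) = 314/33.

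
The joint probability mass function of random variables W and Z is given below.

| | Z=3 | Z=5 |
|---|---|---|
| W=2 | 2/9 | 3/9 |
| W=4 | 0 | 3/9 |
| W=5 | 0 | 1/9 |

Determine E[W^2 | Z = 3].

P(Z = 3) = 2/9.
Summing W^2·P(W=x,Z=y) over the conditioning event gives 8/9.
E[W^2 | Z = 3] = (8/9) / (2/9) = 4.

4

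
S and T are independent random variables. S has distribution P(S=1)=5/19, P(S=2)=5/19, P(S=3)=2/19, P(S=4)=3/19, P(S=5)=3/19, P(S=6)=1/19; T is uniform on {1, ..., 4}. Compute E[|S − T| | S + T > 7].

3/2

P(S + T > 7) = 3/19.
Summing |S−T|·P(x,y) over outcomes with S + T > 7 gives 9/38.
E[|S − T| | S + T > 7] = (9/38) / (3/19) = 3/2.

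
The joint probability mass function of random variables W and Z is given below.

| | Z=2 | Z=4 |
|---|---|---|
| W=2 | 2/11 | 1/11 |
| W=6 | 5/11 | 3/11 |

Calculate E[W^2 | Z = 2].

P(Z = 2) = 7/11.
Σ W^2·P over the event = 4·(2/11) + 36·(5/11) = 188/11.
E[W^2 | Z = 2] = (188/11) / (7/11) = 188/7.

188/7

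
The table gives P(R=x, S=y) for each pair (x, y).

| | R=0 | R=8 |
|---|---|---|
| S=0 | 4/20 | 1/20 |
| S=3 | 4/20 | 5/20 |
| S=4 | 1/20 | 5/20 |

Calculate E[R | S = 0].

P(S = 0) = 1/4.
Σ R·P over the event = 0·(4/20) + 8·(1/20) = 2/5.
E[R | S = 0] = (2/5) / (1/4) = 8/5.

8/5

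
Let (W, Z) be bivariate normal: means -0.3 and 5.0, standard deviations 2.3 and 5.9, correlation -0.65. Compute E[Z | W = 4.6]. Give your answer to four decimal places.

The regression of Z on W has slope ρ·σ_Z/σ_W and passes through (μ_W, μ_Z).
E[Z | W=4.6] = 5.0 + (-0.65)·(5.9/2.3)·(4.6 − (-0.3)) = 5.0 + (-1.66739)·(4.9) = -3.1702.

-3.1702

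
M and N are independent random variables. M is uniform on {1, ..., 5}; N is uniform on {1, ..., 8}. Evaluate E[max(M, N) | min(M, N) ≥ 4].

61/10

P(min(M, N) ≥ 4) = 1/4.
Summing max(M,N)·P(x,y) over outcomes with min(M, N) ≥ 4 gives 61/40.
E[max(M, N) | min(M, N) ≥ 4] = (61/40) / (1/4) = 61/10.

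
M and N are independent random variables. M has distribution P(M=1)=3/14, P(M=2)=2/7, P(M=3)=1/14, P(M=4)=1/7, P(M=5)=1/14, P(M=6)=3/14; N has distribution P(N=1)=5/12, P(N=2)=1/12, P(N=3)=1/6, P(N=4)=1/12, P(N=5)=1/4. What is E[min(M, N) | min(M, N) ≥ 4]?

9/2

P(min(M, N) ≥ 4) = 1/7.
Summing min(M,N)·P(x,y) over outcomes with min(M, N) ≥ 4 gives 9/14.
E[min(M, N) | min(M, N) ≥ 4] = (9/14) / (1/7) = 9/2.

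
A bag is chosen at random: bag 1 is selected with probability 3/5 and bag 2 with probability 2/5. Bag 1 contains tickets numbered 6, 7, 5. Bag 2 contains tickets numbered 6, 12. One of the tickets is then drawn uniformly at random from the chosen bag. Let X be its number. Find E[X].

36/5

E[X | bag 1] = (6+7+5)/3 = 6.
E[X | bag 2] = (6+12)/2 = 9.
By the law of total expectation,
E[X] = (3/5)·(6) + (2/5)·(9) = 36/5.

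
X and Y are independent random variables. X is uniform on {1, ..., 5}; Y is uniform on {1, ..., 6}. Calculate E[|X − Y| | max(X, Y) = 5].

Outcomes with max(X, Y) = 5: (1,5), (2,5), (3,5), (4,5), (5,1), (5,2), (5,3), (5,4), (5,5), each with probability 1/30.
E[|X − Y| | max(X, Y) = 5] = (4 + 3 + 2 + 1 + 4 + 3 + 2 + 1 + 0) / 9 = 20/9.

20/9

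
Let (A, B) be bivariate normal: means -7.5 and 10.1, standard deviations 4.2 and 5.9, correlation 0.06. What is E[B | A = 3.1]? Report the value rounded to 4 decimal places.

For a bivariate normal, E[B | A=x] = μ_B + ρ·(σ_B/σ_A)·(x − μ_A).
E[B | A=3.1] = 10.1 + (0.06)·(5.9/4.2)·(3.1 − (-7.5)) = 10.1 + (0.084286)·(10.6) = 10.9934.

10.9934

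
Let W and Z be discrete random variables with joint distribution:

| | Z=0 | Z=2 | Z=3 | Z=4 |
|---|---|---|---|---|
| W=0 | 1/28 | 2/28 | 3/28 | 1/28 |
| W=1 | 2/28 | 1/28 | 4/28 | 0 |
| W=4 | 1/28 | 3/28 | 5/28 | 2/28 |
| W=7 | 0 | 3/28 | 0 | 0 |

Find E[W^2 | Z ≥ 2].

13

P(Z ≥ 2) = 6/7.
Summing W^2·P(W=x,Z=y) over the conditioning event gives 78/7.
E[W^2 | Z ≥ 2] = (78/7) / (6/7) = 13.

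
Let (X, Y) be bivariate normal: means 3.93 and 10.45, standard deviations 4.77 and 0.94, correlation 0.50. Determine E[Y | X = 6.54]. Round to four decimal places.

10.7072

For a bivariate normal, E[Y | X=x] = μ_Y + ρ·(σ_Y/σ_X)·(x − μ_X).
E[Y | X=6.54] = 10.45 + (0.50)·(0.94/4.77)·(6.54 − (3.93)) = 10.45 + (0.098532)·(2.61) = 10.7072.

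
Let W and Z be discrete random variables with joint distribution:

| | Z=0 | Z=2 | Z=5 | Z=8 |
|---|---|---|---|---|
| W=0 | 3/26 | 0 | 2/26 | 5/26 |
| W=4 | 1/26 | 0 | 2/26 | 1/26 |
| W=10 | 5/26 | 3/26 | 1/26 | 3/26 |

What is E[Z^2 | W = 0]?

P(W = 0) = 5/13.
Σ Z^2·P over the event = 0·(3/26) + 25·(2/26) + 64·(5/26) = 185/13.
E[Z^2 | W = 0] = (185/13) / (5/13) = 37.

37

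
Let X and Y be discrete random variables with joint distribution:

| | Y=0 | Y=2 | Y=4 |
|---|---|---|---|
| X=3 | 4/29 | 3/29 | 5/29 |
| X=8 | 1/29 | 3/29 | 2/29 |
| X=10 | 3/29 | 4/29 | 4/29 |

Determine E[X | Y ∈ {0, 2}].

41/6

P(Y ∈ {0, 2}) = 18/29.
Σ X·P over the event = 3·(4/29) + 3·(3/29) + 8·(1/29) + 8·(3/29) + 10·(3/29) + 10·(4/29) = 123/29.
E[X | Y ∈ {0, 2}] = (123/29) / (18/29) = 41/6.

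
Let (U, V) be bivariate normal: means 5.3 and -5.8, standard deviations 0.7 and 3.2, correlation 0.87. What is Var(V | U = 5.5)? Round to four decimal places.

Var(V | U=x) = (1 − ρ²)·σ_V².
Var(V | U=5.5) = (3.2)²·(1 − (0.87)²) = 10.24·0.2431 = 2.4893.

2.4893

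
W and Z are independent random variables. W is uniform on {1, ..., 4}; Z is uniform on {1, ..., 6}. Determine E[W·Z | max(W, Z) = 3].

27/5

Outcomes with max(W, Z) = 3: (1,3), (2,3), (3,1), (3,2), (3,3), each with probability 1/24.
E[W·Z | max(W, Z) = 3] = (3 + 6 + 3 + 6 + 9) / 5 = 27/5.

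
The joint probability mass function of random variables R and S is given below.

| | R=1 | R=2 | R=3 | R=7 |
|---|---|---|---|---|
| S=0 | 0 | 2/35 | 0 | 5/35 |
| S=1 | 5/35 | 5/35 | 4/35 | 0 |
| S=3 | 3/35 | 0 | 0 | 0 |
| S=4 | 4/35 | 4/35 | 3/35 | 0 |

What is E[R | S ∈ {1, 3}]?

30/17

P(S ∈ {1, 3}) = 17/35.
Σ R·P over the event = 1·(5/35) + 1·(3/35) + 2·(5/35) + 3·(4/35) = 6/7.
E[R | S ∈ {1, 3}] = (6/7) / (17/35) = 30/17.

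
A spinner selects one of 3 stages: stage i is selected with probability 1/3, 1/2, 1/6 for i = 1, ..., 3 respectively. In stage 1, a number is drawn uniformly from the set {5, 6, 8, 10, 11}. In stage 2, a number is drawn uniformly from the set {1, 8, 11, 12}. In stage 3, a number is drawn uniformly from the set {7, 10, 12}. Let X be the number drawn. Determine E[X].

149/18

E[X | stage 1] = (5+6+8+10+11)/5 = 8.
E[X | stage 2] = (1+8+11+12)/4 = 8.
E[X | stage 3] = (7+10+12)/3 = 29/3.
E[X] = (1/3)·(8) + (1/2)·(8) + (1/6)·(29/3) = 149/18.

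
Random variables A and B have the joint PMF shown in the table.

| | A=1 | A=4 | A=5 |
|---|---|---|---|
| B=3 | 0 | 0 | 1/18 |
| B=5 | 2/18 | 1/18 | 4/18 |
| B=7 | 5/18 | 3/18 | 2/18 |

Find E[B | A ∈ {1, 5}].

P(A ∈ {1, 5}) = 7/9.
Σ B·P over the event = 5·(2/18) + 7·(5/18) + 3·(1/18) + 5·(4/18) + 7·(2/18) = 41/9.
E[B | A ∈ {1, 5}] = (41/9) / (7/9) = 41/7.

41/7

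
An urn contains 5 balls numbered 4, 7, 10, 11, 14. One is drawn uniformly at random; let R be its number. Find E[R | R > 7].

P(R > 7) = 3/5.
Σ over the event: 10·1/5 + 11·1/5 + 14·1/5 = 7.
E[R | R > 7] = (7) / (3/5) = 35/3.

35/3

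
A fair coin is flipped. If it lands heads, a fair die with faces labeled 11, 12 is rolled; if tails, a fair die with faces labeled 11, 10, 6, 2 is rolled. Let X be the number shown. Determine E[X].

75/8

E[X | heads] = (11+12)/2 = 23/2.
E[X | tails] = (11+10+6+2)/4 = 29/4.
By the law of total expectation,
E[X] = (1/2)·(23/2) + (1/2)·(29/4) = 75/8.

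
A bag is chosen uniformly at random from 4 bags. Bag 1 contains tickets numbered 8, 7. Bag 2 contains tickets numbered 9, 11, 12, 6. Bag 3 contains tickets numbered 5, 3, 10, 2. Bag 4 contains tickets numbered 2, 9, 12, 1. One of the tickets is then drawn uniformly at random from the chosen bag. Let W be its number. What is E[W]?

E[W | bag 1] = (8+7)/2 = 15/2.
E[W | bag 2] = (9+11+12+6)/4 = 19/2.
E[W | bag 3] = (5+3+10+2)/4 = 5.
E[W | bag 4] = (2+9+12+1)/4 = 6.
E[W] = (1/4)·(15/2) + (1/4)·(19/2) + (1/4)·(5) + (1/4)·(6) = 7.

7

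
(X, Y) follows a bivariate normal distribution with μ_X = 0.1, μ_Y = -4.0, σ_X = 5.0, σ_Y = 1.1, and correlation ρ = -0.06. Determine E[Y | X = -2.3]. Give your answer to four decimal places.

For a bivariate normal, E[Y | X=x] = μ_Y + ρ·(σ_Y/σ_X)·(x − μ_X).
E[Y | X=-2.3] = -4.0 + (-0.06)·(1.1/5.0)·(-2.3 − (0.1)) = -4.0 + (-0.0132)·(-2.4) = -3.9683.

-3.9683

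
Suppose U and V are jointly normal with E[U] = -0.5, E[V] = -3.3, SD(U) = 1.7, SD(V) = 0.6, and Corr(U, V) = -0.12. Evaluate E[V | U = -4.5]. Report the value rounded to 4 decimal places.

E[V | U=x] = μ_V + ρ(σ_V/σ_U)(x − μ_U) for jointly normal variables.
E[V | U=-4.5] = -3.3 + (-0.12)·(0.6/1.7)·(-4.5 − (-0.5)) = -3.3 + (-0.042353)·(-4) = -3.1306.

-3.1306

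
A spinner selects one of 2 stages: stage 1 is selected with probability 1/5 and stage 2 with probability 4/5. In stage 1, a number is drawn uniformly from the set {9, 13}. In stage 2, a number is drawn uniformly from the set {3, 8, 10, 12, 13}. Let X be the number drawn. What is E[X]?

239/25

E[X | stage 1] = (9+13)/2 = 11.
E[X | stage 2] = (3+8+10+12+13)/5 = 46/5.
By the law of total expectation,
E[X] = (1/5)·(11) + (4/5)·(46/5) = 239/25.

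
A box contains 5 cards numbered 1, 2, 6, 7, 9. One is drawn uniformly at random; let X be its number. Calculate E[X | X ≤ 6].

P(X ≤ 6) = 3/5.
Σ over the event: 1·1/5 + 2·1/5 + 6·1/5 = 9/5.
E[X | X ≤ 6] = (9/5) / (3/5) = 3.

3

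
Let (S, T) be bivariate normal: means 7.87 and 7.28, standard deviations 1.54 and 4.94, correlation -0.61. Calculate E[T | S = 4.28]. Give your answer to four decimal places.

For a bivariate normal, E[T | S=x] = μ_T + ρ·(σ_T/σ_S)·(x − μ_S).
E[T | S=4.28] = 7.28 + (-0.61)·(4.94/1.54)·(4.28 − (7.87)) = 7.28 + (-1.95675)·(-3.59) = 14.3047.

14.3047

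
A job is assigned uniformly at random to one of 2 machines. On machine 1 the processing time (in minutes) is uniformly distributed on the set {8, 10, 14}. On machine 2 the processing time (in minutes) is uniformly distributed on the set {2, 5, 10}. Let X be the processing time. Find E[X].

E[X | machine 1] = (8+10+14)/3 = 32/3.
E[X | machine 2] = (2+5+10)/3 = 17/3.
By the law of total expectation,
E[X] = (1/2)·(32/3) + (1/2)·(17/3) = 49/6.

49/6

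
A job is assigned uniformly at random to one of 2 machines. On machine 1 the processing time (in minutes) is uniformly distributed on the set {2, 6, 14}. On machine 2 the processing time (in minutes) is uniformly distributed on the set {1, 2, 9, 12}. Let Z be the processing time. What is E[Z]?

E[Z | machine 1] = (2+6+14)/3 = 22/3.
E[Z | machine 2] = (1+2+9+12)/4 = 6.
E[Z] = (1/2)·(22/3) + (1/2)·(6) = 20/3.

20/3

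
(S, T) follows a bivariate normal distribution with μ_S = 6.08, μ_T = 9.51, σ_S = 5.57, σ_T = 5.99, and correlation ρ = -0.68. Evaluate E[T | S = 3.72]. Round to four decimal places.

E[T | S=x] = μ_T + ρ(σ_T/σ_S)(x − μ_S) for jointly normal variables.
E[T | S=3.72] = 9.51 + (-0.68)·(5.99/5.57)·(3.72 − (6.08)) = 9.51 + (-0.73127)·(-2.36) = 11.2358.

11.2358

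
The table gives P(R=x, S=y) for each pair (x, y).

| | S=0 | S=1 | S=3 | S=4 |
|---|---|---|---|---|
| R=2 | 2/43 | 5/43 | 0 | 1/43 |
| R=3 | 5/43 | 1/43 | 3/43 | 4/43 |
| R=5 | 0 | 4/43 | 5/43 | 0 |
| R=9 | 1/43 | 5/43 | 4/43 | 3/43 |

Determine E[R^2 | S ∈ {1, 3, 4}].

1293/35

P(S ∈ {1, 3, 4}) = 35/43.
Summing R^2·P(R=x,S=y) over the conditioning event gives 1293/43.
E[R^2 | S ∈ {1, 3, 4}] = (1293/43) / (35/43) = 1293/35.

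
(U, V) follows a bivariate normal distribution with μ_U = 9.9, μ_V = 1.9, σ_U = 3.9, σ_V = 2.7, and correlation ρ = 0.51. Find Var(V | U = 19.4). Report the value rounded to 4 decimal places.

The conditional variance in a bivariate normal is σ_V²(1 − ρ²), independent of x.
Var(V | U=19.4) = (2.7)²·(1 − (0.51)²) = 7.29·0.7399 = 5.3939.

5.3939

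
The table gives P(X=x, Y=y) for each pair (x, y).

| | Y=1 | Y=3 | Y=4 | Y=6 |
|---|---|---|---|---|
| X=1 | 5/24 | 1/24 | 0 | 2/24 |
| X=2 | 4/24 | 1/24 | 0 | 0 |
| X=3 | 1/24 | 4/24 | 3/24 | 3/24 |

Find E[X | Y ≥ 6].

11/5

P(Y ≥ 6) = 5/24.
Σ X·P over the event = 1·(2/24) + 3·(3/24) = 11/24.
E[X | Y ≥ 6] = (11/24) / (5/24) = 11/5.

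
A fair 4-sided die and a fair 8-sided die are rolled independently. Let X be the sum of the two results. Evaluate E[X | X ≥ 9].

10

P(X ≥ 9) = 5/16.
Σ over the event: 9·1/8 + 10·3/32 + 11·1/16 + 12·1/32 = 25/8.
E[X | X ≥ 9] = (25/8) / (5/16) = 10.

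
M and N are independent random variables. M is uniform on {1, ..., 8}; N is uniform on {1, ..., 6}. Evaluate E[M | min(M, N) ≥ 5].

13/2

Outcomes with min(M, N) ≥ 5: (5,5), (5,6), (6,5), (6,6), (7,5), (7,6), (8,5), (8,6), each with probability 1/48.
E[M | min(M, N) ≥ 5] = (5 + 5 + 6 + 6 + 7 + 7 + 8 + 8) / 8 = 13/2.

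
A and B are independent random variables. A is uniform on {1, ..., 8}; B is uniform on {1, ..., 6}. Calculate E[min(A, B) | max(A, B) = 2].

Outcomes with max(A, B) = 2: (1,2), (2,1), (2,2), each with probability 1/48.
E[min(A, B) | max(A, B) = 2] = (1 + 1 + 2) / 3 = 4/3.

4/3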